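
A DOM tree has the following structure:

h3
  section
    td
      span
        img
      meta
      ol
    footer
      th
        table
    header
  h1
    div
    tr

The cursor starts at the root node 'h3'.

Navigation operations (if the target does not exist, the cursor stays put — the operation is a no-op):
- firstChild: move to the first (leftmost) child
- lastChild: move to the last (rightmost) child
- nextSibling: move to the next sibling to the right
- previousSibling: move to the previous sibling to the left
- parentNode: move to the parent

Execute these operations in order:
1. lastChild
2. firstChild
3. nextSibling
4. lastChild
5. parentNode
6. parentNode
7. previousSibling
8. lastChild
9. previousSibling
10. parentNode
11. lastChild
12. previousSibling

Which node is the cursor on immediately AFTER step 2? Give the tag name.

Answer: div

Derivation:
After 1 (lastChild): h1
After 2 (firstChild): div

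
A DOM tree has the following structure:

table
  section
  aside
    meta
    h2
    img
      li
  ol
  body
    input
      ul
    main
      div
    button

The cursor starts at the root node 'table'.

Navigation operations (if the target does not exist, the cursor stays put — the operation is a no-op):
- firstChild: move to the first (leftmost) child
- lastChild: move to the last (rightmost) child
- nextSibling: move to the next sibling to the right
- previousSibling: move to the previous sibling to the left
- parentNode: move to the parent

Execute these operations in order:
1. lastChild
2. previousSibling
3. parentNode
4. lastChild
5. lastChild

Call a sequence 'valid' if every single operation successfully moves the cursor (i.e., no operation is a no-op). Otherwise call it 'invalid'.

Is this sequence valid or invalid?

Answer: valid

Derivation:
After 1 (lastChild): body
After 2 (previousSibling): ol
After 3 (parentNode): table
After 4 (lastChild): body
After 5 (lastChild): button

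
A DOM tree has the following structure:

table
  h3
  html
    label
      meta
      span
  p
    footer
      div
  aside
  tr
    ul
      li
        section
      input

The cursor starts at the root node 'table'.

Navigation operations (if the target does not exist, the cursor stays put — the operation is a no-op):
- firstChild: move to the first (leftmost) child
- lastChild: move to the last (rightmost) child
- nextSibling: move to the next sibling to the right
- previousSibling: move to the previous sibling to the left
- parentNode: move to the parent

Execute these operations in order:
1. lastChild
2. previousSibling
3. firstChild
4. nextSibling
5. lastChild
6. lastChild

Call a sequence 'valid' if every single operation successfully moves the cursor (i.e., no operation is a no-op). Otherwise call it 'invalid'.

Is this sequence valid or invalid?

After 1 (lastChild): tr
After 2 (previousSibling): aside
After 3 (firstChild): aside (no-op, stayed)
After 4 (nextSibling): tr
After 5 (lastChild): ul
After 6 (lastChild): input

Answer: invalid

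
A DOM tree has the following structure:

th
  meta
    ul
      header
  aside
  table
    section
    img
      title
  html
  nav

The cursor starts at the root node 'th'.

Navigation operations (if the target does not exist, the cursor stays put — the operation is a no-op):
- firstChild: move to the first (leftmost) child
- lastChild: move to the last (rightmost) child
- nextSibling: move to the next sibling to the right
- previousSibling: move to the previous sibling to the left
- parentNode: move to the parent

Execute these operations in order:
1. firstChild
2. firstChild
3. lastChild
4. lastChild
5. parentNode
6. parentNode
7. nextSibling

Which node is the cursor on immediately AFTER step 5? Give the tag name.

Answer: ul

Derivation:
After 1 (firstChild): meta
After 2 (firstChild): ul
After 3 (lastChild): header
After 4 (lastChild): header (no-op, stayed)
After 5 (parentNode): ul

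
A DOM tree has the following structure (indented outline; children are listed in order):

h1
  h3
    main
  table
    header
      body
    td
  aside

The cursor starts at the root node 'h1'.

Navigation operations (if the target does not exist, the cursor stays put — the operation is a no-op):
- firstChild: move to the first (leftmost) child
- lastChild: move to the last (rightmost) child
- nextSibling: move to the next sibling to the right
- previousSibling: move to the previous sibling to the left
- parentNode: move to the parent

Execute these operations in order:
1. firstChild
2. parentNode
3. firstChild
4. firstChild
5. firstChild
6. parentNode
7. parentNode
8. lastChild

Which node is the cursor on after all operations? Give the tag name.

Answer: aside

Derivation:
After 1 (firstChild): h3
After 2 (parentNode): h1
After 3 (firstChild): h3
After 4 (firstChild): main
After 5 (firstChild): main (no-op, stayed)
After 6 (parentNode): h3
After 7 (parentNode): h1
After 8 (lastChild): aside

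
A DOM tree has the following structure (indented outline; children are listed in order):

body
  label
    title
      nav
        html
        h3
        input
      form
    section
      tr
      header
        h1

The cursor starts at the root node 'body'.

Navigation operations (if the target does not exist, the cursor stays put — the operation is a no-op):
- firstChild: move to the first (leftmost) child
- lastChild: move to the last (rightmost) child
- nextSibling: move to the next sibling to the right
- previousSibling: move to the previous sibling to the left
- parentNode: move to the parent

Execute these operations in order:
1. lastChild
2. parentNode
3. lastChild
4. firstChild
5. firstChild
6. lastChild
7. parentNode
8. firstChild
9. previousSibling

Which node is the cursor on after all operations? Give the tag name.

After 1 (lastChild): label
After 2 (parentNode): body
After 3 (lastChild): label
After 4 (firstChild): title
After 5 (firstChild): nav
After 6 (lastChild): input
After 7 (parentNode): nav
After 8 (firstChild): html
After 9 (previousSibling): html (no-op, stayed)

Answer: html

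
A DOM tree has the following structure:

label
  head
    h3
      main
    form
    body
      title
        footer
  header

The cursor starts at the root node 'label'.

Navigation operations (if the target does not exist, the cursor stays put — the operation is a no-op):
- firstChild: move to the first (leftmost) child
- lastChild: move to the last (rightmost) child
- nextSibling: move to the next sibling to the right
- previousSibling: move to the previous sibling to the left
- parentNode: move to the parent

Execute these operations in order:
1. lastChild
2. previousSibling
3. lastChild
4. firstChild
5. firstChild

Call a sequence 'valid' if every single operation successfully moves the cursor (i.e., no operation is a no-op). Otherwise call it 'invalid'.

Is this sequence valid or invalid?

After 1 (lastChild): header
After 2 (previousSibling): head
After 3 (lastChild): body
After 4 (firstChild): title
After 5 (firstChild): footer

Answer: valid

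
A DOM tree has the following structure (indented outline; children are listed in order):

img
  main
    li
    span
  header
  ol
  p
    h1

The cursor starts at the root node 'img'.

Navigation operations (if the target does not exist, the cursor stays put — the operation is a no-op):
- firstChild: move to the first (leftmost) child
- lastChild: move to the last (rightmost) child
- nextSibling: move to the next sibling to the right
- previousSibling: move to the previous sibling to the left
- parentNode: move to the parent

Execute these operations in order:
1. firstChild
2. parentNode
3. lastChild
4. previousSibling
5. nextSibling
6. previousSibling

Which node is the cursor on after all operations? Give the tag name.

After 1 (firstChild): main
After 2 (parentNode): img
After 3 (lastChild): p
After 4 (previousSibling): ol
After 5 (nextSibling): p
After 6 (previousSibling): ol

Answer: ol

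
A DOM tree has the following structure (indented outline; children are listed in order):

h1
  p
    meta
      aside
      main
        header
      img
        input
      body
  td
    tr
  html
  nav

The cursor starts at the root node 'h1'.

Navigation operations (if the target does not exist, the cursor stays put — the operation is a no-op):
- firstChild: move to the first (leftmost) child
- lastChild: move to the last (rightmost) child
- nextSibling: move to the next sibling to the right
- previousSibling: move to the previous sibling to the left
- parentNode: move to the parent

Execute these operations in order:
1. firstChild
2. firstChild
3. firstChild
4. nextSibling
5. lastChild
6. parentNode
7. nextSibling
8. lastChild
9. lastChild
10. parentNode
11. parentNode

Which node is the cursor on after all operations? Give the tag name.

Answer: meta

Derivation:
After 1 (firstChild): p
After 2 (firstChild): meta
After 3 (firstChild): aside
After 4 (nextSibling): main
After 5 (lastChild): header
After 6 (parentNode): main
After 7 (nextSibling): img
After 8 (lastChild): input
After 9 (lastChild): input (no-op, stayed)
After 10 (parentNode): img
After 11 (parentNode): meta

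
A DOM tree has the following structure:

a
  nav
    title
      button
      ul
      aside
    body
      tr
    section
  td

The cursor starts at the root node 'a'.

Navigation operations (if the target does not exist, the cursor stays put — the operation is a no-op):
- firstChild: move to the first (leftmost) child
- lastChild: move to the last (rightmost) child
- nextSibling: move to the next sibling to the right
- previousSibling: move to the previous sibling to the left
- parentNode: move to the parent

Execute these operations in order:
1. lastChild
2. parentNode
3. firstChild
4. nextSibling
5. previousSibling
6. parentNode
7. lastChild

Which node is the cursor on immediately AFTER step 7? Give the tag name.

After 1 (lastChild): td
After 2 (parentNode): a
After 3 (firstChild): nav
After 4 (nextSibling): td
After 5 (previousSibling): nav
After 6 (parentNode): a
After 7 (lastChild): td

Answer: td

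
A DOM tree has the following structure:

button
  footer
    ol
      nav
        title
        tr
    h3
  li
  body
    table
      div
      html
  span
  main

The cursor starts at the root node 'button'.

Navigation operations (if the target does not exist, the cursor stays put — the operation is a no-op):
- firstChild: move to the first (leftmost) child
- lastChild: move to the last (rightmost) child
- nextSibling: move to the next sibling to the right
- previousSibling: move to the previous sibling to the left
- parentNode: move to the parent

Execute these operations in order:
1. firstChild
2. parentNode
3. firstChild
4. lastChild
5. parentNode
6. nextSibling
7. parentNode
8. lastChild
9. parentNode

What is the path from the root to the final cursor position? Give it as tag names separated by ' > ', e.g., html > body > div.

After 1 (firstChild): footer
After 2 (parentNode): button
After 3 (firstChild): footer
After 4 (lastChild): h3
After 5 (parentNode): footer
After 6 (nextSibling): li
After 7 (parentNode): button
After 8 (lastChild): main
After 9 (parentNode): button

Answer: button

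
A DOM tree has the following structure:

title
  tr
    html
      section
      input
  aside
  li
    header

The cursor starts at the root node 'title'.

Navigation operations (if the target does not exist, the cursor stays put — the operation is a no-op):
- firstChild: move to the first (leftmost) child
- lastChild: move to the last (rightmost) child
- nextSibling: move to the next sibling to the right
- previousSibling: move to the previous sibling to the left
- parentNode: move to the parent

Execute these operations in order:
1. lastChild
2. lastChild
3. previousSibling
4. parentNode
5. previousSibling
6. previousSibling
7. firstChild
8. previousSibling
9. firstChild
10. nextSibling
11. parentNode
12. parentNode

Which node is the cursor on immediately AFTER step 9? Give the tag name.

After 1 (lastChild): li
After 2 (lastChild): header
After 3 (previousSibling): header (no-op, stayed)
After 4 (parentNode): li
After 5 (previousSibling): aside
After 6 (previousSibling): tr
After 7 (firstChild): html
After 8 (previousSibling): html (no-op, stayed)
After 9 (firstChild): section

Answer: section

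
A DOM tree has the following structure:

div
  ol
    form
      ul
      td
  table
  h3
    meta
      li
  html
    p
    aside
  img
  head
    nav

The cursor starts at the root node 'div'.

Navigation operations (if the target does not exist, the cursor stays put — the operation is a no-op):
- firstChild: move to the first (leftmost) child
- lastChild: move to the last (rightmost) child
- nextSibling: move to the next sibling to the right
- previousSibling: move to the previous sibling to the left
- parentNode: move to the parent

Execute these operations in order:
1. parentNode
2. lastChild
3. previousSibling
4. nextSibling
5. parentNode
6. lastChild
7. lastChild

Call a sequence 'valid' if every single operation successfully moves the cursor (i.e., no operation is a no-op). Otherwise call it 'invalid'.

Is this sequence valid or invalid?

Answer: invalid

Derivation:
After 1 (parentNode): div (no-op, stayed)
After 2 (lastChild): head
After 3 (previousSibling): img
After 4 (nextSibling): head
After 5 (parentNode): div
After 6 (lastChild): head
After 7 (lastChild): nav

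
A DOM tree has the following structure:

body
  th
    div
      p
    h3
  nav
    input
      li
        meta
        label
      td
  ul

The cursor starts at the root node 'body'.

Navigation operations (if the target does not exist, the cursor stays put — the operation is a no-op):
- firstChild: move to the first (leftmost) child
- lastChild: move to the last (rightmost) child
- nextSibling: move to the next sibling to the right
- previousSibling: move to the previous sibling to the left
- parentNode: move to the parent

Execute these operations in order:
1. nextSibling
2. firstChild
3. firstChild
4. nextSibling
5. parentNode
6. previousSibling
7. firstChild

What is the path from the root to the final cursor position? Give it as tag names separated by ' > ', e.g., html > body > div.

After 1 (nextSibling): body (no-op, stayed)
After 2 (firstChild): th
After 3 (firstChild): div
After 4 (nextSibling): h3
After 5 (parentNode): th
After 6 (previousSibling): th (no-op, stayed)
After 7 (firstChild): div

Answer: body > th > div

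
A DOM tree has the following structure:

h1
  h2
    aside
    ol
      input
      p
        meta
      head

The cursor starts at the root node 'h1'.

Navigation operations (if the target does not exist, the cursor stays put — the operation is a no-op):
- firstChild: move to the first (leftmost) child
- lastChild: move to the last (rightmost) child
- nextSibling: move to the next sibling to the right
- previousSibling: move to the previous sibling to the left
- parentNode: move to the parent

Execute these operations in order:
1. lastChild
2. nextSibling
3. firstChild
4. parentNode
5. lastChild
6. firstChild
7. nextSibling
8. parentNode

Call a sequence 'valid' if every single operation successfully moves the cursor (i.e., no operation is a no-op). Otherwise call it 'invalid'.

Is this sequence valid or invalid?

After 1 (lastChild): h2
After 2 (nextSibling): h2 (no-op, stayed)
After 3 (firstChild): aside
After 4 (parentNode): h2
After 5 (lastChild): ol
After 6 (firstChild): input
After 7 (nextSibling): p
After 8 (parentNode): ol

Answer: invalid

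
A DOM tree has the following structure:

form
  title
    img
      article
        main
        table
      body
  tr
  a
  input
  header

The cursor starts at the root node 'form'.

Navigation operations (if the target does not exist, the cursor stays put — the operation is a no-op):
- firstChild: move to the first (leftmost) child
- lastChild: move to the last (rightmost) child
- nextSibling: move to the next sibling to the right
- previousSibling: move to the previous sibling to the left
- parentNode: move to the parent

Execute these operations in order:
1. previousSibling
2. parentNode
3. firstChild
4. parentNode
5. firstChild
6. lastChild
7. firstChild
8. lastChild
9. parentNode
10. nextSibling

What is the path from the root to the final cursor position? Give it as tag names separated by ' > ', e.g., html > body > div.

Answer: form > title > img > body

Derivation:
After 1 (previousSibling): form (no-op, stayed)
After 2 (parentNode): form (no-op, stayed)
After 3 (firstChild): title
After 4 (parentNode): form
After 5 (firstChild): title
After 6 (lastChild): img
After 7 (firstChild): article
After 8 (lastChild): table
After 9 (parentNode): article
After 10 (nextSibling): body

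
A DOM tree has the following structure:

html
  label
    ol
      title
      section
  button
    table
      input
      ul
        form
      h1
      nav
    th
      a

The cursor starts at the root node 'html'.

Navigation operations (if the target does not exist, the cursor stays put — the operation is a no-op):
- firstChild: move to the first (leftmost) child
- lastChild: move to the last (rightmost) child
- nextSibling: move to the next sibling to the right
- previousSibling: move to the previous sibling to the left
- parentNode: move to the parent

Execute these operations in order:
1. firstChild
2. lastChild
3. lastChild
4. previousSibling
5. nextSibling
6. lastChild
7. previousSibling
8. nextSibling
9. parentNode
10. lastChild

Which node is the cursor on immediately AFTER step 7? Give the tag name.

Answer: title

Derivation:
After 1 (firstChild): label
After 2 (lastChild): ol
After 3 (lastChild): section
After 4 (previousSibling): title
After 5 (nextSibling): section
After 6 (lastChild): section (no-op, stayed)
After 7 (previousSibling): title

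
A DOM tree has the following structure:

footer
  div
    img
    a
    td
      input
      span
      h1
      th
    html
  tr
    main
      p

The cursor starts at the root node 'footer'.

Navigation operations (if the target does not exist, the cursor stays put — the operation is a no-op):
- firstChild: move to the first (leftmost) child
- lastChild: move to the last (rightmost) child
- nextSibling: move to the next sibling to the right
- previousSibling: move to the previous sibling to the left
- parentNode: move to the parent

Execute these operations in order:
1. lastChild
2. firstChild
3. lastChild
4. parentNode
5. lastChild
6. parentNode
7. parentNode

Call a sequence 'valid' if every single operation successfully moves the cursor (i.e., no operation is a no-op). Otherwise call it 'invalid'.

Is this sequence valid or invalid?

After 1 (lastChild): tr
After 2 (firstChild): main
After 3 (lastChild): p
After 4 (parentNode): main
After 5 (lastChild): p
After 6 (parentNode): main
After 7 (parentNode): tr

Answer: valid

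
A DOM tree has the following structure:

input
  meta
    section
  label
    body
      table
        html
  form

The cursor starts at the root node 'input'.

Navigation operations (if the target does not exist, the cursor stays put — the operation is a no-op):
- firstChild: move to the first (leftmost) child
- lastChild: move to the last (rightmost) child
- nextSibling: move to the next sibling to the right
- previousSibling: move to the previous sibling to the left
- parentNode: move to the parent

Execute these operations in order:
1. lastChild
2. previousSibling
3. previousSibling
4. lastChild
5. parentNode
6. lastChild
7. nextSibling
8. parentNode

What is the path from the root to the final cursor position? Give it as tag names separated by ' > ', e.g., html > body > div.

Answer: input > meta

Derivation:
After 1 (lastChild): form
After 2 (previousSibling): label
After 3 (previousSibling): meta
After 4 (lastChild): section
After 5 (parentNode): meta
After 6 (lastChild): section
After 7 (nextSibling): section (no-op, stayed)
After 8 (parentNode): meta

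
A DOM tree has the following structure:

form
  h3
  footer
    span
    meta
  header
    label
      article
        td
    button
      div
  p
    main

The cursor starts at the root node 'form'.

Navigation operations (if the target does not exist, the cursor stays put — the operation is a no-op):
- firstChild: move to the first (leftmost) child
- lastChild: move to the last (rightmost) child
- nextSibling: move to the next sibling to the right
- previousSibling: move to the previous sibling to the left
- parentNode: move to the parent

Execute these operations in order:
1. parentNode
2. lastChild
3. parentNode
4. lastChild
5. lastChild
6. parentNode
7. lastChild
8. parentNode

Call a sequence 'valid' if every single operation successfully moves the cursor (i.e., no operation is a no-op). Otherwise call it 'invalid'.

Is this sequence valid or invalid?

After 1 (parentNode): form (no-op, stayed)
After 2 (lastChild): p
After 3 (parentNode): form
After 4 (lastChild): p
After 5 (lastChild): main
After 6 (parentNode): p
After 7 (lastChild): main
After 8 (parentNode): p

Answer: invalid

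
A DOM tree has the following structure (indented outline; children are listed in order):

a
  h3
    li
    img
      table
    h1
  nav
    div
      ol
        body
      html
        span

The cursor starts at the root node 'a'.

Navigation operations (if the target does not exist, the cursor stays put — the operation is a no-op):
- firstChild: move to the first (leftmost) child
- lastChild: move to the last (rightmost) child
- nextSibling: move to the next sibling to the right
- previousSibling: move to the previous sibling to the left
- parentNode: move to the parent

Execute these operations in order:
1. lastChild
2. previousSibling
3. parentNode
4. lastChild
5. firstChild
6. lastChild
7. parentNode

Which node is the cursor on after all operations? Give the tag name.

Answer: div

Derivation:
After 1 (lastChild): nav
After 2 (previousSibling): h3
After 3 (parentNode): a
After 4 (lastChild): nav
After 5 (firstChild): div
After 6 (lastChild): html
After 7 (parentNode): div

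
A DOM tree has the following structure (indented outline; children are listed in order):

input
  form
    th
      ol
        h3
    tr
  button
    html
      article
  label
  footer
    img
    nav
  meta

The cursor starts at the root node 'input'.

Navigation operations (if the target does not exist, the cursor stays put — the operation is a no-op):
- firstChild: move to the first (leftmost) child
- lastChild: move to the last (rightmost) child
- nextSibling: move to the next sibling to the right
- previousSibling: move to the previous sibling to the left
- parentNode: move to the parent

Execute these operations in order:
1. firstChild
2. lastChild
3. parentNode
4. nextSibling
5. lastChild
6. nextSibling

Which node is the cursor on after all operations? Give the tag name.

Answer: html

Derivation:
After 1 (firstChild): form
After 2 (lastChild): tr
After 3 (parentNode): form
After 4 (nextSibling): button
After 5 (lastChild): html
After 6 (nextSibling): html (no-op, stayed)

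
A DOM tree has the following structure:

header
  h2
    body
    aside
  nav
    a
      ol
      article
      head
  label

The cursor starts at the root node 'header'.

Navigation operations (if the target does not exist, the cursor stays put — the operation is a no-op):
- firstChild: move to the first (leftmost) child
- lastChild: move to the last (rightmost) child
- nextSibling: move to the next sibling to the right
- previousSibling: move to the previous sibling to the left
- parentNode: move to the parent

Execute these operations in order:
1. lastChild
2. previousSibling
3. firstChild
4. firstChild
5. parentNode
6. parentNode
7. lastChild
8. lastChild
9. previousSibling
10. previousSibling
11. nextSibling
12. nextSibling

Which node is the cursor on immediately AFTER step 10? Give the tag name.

Answer: ol

Derivation:
After 1 (lastChild): label
After 2 (previousSibling): nav
After 3 (firstChild): a
After 4 (firstChild): ol
After 5 (parentNode): a
After 6 (parentNode): nav
After 7 (lastChild): a
After 8 (lastChild): head
After 9 (previousSibling): article
After 10 (previousSibling): ol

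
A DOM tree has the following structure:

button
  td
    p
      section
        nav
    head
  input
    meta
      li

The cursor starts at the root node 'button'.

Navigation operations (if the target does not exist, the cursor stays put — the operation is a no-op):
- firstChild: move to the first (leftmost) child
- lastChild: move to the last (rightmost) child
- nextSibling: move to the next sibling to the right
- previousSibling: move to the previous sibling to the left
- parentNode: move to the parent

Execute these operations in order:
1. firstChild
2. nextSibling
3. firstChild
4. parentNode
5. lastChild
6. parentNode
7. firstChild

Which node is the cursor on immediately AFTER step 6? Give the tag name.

Answer: input

Derivation:
After 1 (firstChild): td
After 2 (nextSibling): input
After 3 (firstChild): meta
After 4 (parentNode): input
After 5 (lastChild): meta
After 6 (parentNode): input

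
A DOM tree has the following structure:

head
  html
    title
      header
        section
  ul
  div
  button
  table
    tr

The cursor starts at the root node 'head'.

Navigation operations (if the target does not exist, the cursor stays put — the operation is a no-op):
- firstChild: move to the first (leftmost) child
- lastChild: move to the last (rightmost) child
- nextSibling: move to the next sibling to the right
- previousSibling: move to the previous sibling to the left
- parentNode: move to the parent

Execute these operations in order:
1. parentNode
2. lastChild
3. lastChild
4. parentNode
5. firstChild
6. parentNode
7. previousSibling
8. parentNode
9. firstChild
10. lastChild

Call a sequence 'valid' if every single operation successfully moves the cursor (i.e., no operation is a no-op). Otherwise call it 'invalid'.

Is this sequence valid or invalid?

After 1 (parentNode): head (no-op, stayed)
After 2 (lastChild): table
After 3 (lastChild): tr
After 4 (parentNode): table
After 5 (firstChild): tr
After 6 (parentNode): table
After 7 (previousSibling): button
After 8 (parentNode): head
After 9 (firstChild): html
After 10 (lastChild): title

Answer: invalid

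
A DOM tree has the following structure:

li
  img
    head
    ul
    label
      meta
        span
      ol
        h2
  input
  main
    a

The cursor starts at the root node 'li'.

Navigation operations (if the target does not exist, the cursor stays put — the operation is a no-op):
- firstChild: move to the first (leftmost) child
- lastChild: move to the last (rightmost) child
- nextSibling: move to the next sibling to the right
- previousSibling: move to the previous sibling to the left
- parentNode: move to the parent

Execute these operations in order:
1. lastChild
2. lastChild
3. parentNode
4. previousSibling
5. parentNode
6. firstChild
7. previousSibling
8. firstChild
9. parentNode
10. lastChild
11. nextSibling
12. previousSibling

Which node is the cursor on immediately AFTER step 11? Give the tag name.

After 1 (lastChild): main
After 2 (lastChild): a
After 3 (parentNode): main
After 4 (previousSibling): input
After 5 (parentNode): li
After 6 (firstChild): img
After 7 (previousSibling): img (no-op, stayed)
After 8 (firstChild): head
After 9 (parentNode): img
After 10 (lastChild): label
After 11 (nextSibling): label (no-op, stayed)

Answer: label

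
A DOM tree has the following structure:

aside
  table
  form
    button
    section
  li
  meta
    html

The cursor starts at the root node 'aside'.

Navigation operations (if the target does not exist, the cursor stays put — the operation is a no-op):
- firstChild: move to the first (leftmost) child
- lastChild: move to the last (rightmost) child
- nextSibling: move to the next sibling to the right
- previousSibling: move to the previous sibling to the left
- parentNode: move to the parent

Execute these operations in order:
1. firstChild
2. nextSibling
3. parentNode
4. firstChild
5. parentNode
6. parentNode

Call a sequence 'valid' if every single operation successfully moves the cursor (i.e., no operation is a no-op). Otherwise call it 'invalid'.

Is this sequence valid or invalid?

After 1 (firstChild): table
After 2 (nextSibling): form
After 3 (parentNode): aside
After 4 (firstChild): table
After 5 (parentNode): aside
After 6 (parentNode): aside (no-op, stayed)

Answer: invalid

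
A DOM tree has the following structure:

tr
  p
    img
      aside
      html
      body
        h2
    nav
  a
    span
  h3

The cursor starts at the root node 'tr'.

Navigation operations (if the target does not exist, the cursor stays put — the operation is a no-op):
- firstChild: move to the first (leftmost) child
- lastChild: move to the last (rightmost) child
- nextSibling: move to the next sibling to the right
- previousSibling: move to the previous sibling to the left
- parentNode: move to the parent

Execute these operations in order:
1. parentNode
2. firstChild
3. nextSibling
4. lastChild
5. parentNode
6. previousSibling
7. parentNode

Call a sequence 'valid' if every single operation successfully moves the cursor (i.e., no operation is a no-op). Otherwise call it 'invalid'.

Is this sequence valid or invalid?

After 1 (parentNode): tr (no-op, stayed)
After 2 (firstChild): p
After 3 (nextSibling): a
After 4 (lastChild): span
After 5 (parentNode): a
After 6 (previousSibling): p
After 7 (parentNode): tr

Answer: invalid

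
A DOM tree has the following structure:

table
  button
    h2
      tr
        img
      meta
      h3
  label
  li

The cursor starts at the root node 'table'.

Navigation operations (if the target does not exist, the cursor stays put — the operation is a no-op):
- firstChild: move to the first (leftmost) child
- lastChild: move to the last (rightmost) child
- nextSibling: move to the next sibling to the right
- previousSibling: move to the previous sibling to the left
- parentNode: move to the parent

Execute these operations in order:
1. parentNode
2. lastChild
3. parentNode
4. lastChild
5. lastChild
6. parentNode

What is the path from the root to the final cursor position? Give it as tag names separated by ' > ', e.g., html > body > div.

Answer: table

Derivation:
After 1 (parentNode): table (no-op, stayed)
After 2 (lastChild): li
After 3 (parentNode): table
After 4 (lastChild): li
After 5 (lastChild): li (no-op, stayed)
After 6 (parentNode): table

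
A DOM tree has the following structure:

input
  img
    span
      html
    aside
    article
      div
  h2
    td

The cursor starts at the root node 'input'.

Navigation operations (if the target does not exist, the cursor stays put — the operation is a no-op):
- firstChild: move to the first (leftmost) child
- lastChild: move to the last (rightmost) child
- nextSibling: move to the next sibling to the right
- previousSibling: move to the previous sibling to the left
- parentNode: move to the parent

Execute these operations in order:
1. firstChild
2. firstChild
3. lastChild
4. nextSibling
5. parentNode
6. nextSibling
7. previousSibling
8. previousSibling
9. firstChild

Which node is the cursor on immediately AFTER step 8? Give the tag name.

Answer: span

Derivation:
After 1 (firstChild): img
After 2 (firstChild): span
After 3 (lastChild): html
After 4 (nextSibling): html (no-op, stayed)
After 5 (parentNode): span
After 6 (nextSibling): aside
After 7 (previousSibling): span
After 8 (previousSibling): span (no-op, stayed)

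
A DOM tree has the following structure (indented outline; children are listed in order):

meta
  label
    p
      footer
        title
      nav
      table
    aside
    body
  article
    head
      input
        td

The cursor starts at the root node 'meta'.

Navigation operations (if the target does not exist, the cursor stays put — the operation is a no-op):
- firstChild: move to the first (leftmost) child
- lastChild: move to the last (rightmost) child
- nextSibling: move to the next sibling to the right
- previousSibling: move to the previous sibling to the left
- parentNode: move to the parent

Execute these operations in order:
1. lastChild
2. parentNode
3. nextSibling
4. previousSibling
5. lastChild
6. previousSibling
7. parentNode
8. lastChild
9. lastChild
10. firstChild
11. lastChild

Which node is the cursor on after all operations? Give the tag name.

After 1 (lastChild): article
After 2 (parentNode): meta
After 3 (nextSibling): meta (no-op, stayed)
After 4 (previousSibling): meta (no-op, stayed)
After 5 (lastChild): article
After 6 (previousSibling): label
After 7 (parentNode): meta
After 8 (lastChild): article
After 9 (lastChild): head
After 10 (firstChild): input
After 11 (lastChild): td

Answer: td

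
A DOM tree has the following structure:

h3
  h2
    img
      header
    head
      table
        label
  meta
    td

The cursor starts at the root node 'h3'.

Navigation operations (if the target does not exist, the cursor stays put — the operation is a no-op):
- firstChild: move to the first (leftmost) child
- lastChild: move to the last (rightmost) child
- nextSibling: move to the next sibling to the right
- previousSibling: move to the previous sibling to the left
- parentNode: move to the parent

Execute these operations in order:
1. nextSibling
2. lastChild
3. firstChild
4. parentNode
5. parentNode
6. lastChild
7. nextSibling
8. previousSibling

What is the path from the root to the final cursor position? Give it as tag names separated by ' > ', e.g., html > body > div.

Answer: h3 > h2

Derivation:
After 1 (nextSibling): h3 (no-op, stayed)
After 2 (lastChild): meta
After 3 (firstChild): td
After 4 (parentNode): meta
After 5 (parentNode): h3
After 6 (lastChild): meta
After 7 (nextSibling): meta (no-op, stayed)
After 8 (previousSibling): h2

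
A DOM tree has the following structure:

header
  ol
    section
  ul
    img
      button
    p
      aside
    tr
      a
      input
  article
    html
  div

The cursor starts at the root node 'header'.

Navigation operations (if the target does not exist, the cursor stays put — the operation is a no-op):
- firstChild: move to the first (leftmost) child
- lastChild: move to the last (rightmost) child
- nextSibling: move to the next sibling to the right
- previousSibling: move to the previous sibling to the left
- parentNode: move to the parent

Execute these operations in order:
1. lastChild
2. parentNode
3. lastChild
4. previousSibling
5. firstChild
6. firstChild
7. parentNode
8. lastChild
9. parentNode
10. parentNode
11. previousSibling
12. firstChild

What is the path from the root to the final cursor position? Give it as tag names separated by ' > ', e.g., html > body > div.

Answer: header > ol

Derivation:
After 1 (lastChild): div
After 2 (parentNode): header
After 3 (lastChild): div
After 4 (previousSibling): article
After 5 (firstChild): html
After 6 (firstChild): html (no-op, stayed)
After 7 (parentNode): article
After 8 (lastChild): html
After 9 (parentNode): article
After 10 (parentNode): header
After 11 (previousSibling): header (no-op, stayed)
After 12 (firstChild): ol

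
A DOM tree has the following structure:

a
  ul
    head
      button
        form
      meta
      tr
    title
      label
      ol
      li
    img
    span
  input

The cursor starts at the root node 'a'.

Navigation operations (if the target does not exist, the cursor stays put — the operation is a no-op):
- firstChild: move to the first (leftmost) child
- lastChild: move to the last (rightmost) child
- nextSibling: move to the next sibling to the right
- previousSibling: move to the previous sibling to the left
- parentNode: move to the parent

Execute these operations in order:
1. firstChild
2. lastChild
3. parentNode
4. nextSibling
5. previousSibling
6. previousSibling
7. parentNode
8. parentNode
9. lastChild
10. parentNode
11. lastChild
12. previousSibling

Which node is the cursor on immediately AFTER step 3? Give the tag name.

After 1 (firstChild): ul
After 2 (lastChild): span
After 3 (parentNode): ul

Answer: ul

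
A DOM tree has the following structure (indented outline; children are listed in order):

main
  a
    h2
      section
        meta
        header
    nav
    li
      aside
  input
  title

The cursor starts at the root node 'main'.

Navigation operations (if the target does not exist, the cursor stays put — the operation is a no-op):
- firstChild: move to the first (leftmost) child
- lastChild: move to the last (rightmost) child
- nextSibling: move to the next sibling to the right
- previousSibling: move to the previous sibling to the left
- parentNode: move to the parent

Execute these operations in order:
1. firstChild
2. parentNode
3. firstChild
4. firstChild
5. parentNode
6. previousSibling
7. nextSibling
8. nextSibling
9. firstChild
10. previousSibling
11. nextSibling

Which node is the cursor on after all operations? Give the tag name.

After 1 (firstChild): a
After 2 (parentNode): main
After 3 (firstChild): a
After 4 (firstChild): h2
After 5 (parentNode): a
After 6 (previousSibling): a (no-op, stayed)
After 7 (nextSibling): input
After 8 (nextSibling): title
After 9 (firstChild): title (no-op, stayed)
After 10 (previousSibling): input
After 11 (nextSibling): title

Answer: title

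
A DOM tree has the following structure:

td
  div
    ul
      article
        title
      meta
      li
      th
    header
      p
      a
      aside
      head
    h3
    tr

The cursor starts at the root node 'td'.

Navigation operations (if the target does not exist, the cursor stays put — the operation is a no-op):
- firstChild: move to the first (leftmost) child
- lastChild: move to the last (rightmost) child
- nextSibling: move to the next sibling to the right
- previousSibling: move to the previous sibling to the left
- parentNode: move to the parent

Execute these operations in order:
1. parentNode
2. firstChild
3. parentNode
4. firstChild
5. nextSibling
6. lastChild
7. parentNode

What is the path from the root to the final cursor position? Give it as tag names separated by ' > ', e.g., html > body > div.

Answer: td > div

Derivation:
After 1 (parentNode): td (no-op, stayed)
After 2 (firstChild): div
After 3 (parentNode): td
After 4 (firstChild): div
After 5 (nextSibling): div (no-op, stayed)
After 6 (lastChild): tr
After 7 (parentNode): div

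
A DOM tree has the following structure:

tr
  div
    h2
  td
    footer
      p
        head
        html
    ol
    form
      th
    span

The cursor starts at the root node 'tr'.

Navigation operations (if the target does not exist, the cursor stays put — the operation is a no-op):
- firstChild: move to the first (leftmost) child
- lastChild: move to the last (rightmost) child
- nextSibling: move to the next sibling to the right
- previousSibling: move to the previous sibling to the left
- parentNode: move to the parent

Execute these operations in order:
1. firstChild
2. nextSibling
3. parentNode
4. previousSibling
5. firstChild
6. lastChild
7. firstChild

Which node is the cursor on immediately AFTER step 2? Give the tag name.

Answer: td

Derivation:
After 1 (firstChild): div
After 2 (nextSibling): td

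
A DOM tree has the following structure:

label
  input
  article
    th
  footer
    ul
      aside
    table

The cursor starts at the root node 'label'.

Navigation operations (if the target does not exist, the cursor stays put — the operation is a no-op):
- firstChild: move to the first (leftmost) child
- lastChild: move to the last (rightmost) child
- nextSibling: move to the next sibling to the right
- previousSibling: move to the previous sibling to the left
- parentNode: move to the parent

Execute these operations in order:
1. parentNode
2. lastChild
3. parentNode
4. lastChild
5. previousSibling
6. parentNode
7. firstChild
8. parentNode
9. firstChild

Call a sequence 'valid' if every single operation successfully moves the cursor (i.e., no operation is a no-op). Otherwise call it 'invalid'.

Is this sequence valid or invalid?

After 1 (parentNode): label (no-op, stayed)
After 2 (lastChild): footer
After 3 (parentNode): label
After 4 (lastChild): footer
After 5 (previousSibling): article
After 6 (parentNode): label
After 7 (firstChild): input
After 8 (parentNode): label
After 9 (firstChild): input

Answer: invalid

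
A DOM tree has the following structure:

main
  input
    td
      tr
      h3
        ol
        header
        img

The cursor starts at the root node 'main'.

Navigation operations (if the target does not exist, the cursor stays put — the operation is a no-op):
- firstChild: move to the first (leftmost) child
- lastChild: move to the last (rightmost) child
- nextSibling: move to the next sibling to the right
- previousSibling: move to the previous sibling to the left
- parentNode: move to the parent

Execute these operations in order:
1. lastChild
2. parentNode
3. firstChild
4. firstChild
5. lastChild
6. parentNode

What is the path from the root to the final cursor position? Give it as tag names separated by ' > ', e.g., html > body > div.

After 1 (lastChild): input
After 2 (parentNode): main
After 3 (firstChild): input
After 4 (firstChild): td
After 5 (lastChild): h3
After 6 (parentNode): td

Answer: main > input > td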